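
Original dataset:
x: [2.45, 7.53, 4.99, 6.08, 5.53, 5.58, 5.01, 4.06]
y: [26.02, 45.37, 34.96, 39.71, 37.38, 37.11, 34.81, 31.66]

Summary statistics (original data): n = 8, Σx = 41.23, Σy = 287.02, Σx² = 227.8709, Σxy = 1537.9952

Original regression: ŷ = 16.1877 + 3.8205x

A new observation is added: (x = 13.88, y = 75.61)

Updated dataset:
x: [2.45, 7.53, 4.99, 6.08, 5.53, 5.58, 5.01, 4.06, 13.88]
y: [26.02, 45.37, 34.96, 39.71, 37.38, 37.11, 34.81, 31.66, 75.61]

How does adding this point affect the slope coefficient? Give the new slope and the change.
Adding the point moves β₁ from 3.8205 to 4.4175, i.e. it increases by 0.5970 (+15.6%).

x = 13.88 lies well outside the original x-range [2.45, 7.53] (x̄ ≈ 5.15), so this observation has high leverage and can move the slope substantially.

Step 1: Update the sums with the new point (n goes from 8 to 9)
Σx  = 41.23 + 13.88 = 55.11
Σy  = 287.02 + 75.61 = 362.63
Σx² = 227.8709 + 13.88² = 227.8709 + 192.6544 = 420.5253
Σxy = 1537.9952 + 13.88×75.61 = 1537.9952 + 1049.4668 = 2587.4620

Step 2: Recompute the slope with b₁ = (nΣxy − ΣxΣy) / (nΣx² − (Σx)²)
Numerator   = 9×2587.4620 − 55.11×362.63 = 23287.1580 − 19984.5393 = 3302.6187
Denominator = 9×420.5253 − 55.11² = 3784.7277 − 3037.1121 = 747.6156
b₁(new) = 3302.6187 / 747.6156 = 4.4175

(Same formula on the original sums: (8×1537.9952 − 41.23×287.02) / (8×227.8709 − 41.23²) = 470.1270 / 123.0543 = 3.8205, matching the given fit.)

Step 3: Change in slope
Δβ₁ = 4.4175 − 3.8205 = +0.5970
Relative change = +0.5970 / 3.8205 × 100% = +15.6%
→ the slope increases when the point is added.

A high-leverage point only changes the slope if it is off the original line; here y = 75.61 is above the original trend, so the slope increases.
In practice: refit with and without it and report both if conclusions differ.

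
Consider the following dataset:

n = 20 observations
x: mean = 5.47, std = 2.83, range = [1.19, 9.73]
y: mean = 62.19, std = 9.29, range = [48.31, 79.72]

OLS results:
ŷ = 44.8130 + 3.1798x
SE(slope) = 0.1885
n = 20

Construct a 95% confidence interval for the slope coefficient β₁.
The 95% CI for β₁ is (2.7838, 3.5758)

Confidence interval for the slope:

The 95% CI for β₁ is: β̂₁ ± t*(α/2, n-2) × SE(β̂₁)

Step 1: Find critical t-value
- Confidence level = 0.95
- Degrees of freedom = n - 2 = 20 - 2 = 18
- t*(α/2, 18) = 2.1009

Step 2: Calculate margin of error
Margin = 2.1009 × 0.1885 = 0.3960

Step 3: Construct interval
CI = 3.1798 ± 0.3960
CI = (2.7838, 3.5758)

Interpretation: We are 95% confident that the true slope β₁ lies between 2.7838 and 3.5758.
Since 0 is outside the interval, a two-sided test at α = 0.05 would reject H₀: β₁ = 0.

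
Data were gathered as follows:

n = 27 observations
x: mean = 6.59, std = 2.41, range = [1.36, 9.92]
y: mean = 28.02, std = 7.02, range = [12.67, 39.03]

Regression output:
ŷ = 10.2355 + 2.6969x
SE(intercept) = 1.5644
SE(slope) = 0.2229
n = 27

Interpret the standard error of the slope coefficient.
SE(β̂₁) = 0.2229 is the estimated standard deviation of the slope estimate across repeated samples; relative to β̂₁ = 2.6969 that is 8.3%, a precise estimate.

SE(β̂₁) = 0.2229 says: if we drew many samples of n = 27 from the same population and refit each time, the fitted slopes would scatter with a standard deviation of roughly 0.2229 around the true β₁.

Relative precision:
- SE / |β̂₁| = 0.2229 / 2.6969 = 8.3%
- Rule of thumb (under 20%: precise; 20% to under 50%: moderately precise; 50% or more: imprecise) → precise

Link to interval estimation: a confidence interval for β₁ is β̂₁ ± t* × 0.2229, so SE sets the half-width per unit of t*.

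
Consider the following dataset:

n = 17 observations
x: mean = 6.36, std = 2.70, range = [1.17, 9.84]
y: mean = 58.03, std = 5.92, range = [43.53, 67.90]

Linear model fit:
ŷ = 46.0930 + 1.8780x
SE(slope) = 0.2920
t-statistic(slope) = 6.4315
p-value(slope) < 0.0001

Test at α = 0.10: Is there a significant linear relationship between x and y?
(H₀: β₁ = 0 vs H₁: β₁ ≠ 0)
p-value < 0.0001 < α = 0.10, so we reject H₀. The relationship is significant.

Hypothesis test for the slope coefficient:

H₀: β₁ = 0 (no linear relationship)
H₁: β₁ ≠ 0 (linear relationship exists)

Test statistic: t = β̂₁ / SE(β̂₁) = 1.8780 / 0.2920 = 6.4315

p < 0.0001: how often a slope estimate this far from 0 (in SE units) would arise by chance if β₁ were truly 0.

Decision rule: reject H₀ if p-value < α.
p-value < 0.0001 < α = 0.10 → reject H₀.

There is sufficient evidence at the 10% significance level to conclude that a linear relationship exists between x and y.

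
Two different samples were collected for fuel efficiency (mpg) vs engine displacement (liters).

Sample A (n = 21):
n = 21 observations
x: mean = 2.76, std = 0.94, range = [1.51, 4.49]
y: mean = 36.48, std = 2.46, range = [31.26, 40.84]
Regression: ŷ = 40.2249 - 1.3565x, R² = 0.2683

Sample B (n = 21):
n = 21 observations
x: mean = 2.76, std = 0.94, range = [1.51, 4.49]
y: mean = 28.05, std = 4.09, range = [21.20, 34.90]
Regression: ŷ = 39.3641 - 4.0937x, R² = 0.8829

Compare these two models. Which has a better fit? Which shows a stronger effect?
Model B has the better fit (R² = 0.8829 vs 0.2683). Model B shows the stronger effect (|β₁| = 4.0937 vs 1.3565).

Model Comparison:

Which explains more variance? (R²)
- Model A: R² = 0.2683 → 26.83% of variance in fuel efficiency explained
- Model B: R² = 0.8829 → 88.29% of variance in fuel efficiency explained
- 0.8829 > 0.2683 → Model B has the better fit

Strength of effect — compare |β₁|:
- Model A: β₁ = -1.3565 → predicted fuel efficiency falls 1.3565 mpg per additional liter of engine displacement
- Model B: β₁ = -4.0937 → predicted fuel efficiency falls 4.0937 mpg per additional liter of engine displacement
- |-1.3565| < |-4.0937| → Model B shows the stronger marginal effect

Note: The two samples could reflect different populations, time periods, or measurement quality.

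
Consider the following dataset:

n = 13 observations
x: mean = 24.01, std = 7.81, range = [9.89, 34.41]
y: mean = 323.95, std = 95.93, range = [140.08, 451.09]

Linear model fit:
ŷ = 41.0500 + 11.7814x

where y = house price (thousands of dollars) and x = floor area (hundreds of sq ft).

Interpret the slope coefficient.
For each additional hundred sq ft of floor area, predicted house price increases by approximately 11.7814 thousand dollars.

The slope β₁ = 11.7814 gives the rate at which the fitted house price changes with floor area.

Interpretation:
- Floor area up by 1 hundred sq ft → predicted house price increases by 11.7814 thousand dollars
- This is a linear approximation: the same per-unit change is assumed across the whole observed x range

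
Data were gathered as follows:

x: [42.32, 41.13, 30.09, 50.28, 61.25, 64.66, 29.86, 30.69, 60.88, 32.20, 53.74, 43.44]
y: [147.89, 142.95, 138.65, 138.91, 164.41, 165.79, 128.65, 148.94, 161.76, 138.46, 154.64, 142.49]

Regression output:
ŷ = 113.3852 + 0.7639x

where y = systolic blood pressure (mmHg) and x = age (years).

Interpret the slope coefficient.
On average, blood pressure is about 0.7639 mmHg higher for every extra year of age.

β₁ = 0.7639 is the change in predicted blood pressure (mmHg) per additional year of age.

Interpretation:
- Age up by 1 year → predicted blood pressure increases by 0.7639 mmHg
- The effect is assumed constant over the observed range of x (linearity)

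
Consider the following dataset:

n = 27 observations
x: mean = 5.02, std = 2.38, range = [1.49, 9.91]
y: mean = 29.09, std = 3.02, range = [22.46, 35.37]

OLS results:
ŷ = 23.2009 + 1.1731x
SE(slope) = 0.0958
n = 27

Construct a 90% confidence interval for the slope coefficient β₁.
The 90% CI for β₁ is (1.0095, 1.3367)

Confidence interval for the slope:

The 90% CI for β₁ is: β̂₁ ± t*(α/2, n-2) × SE(β̂₁)

Step 1: Find critical t-value
- Confidence level = 0.9
- Degrees of freedom = n - 2 = 27 - 2 = 25
- t*(α/2, 25) = 1.7081

Step 2: Calculate margin of error
Margin = 1.7081 × 0.0958 = 0.1636

Step 3: Construct interval
CI = 1.1731 ± 0.1636
CI = (1.0095, 1.3367)

Interpretation: We are 90% confident that the true slope β₁ lies between 1.0095 and 1.3367.
The interval does not include 0, suggesting a significant linear relationship.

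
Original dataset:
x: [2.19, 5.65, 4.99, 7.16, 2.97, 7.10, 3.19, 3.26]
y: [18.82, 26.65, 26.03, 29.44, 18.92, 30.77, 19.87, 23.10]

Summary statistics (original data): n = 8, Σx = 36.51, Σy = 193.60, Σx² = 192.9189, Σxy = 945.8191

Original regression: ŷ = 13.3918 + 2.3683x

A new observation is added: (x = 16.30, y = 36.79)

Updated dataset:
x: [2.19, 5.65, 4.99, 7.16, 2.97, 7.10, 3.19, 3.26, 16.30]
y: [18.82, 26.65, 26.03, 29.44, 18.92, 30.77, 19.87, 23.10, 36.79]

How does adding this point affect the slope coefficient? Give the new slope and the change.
Adding the point moves β₁ from 2.3683 to 1.3018, i.e. it decreases by 1.0665 (-45.0%).

x = 16.30 lies well outside the original x-range [2.19, 7.16] (x̄ ≈ 4.56), so this observation has high leverage and can move the slope substantially.

Step 1: Update the sums with the new point (n goes from 8 to 9)
Σx  = 36.51 + 16.30 = 52.81
Σy  = 193.60 + 36.79 = 230.39
Σx² = 192.9189 + 16.30² = 192.9189 + 265.6900 = 458.6089
Σxy = 945.8191 + 16.30×36.79 = 945.8191 + 599.6770 = 1545.4961

Step 2: Recompute the slope with b₁ = (nΣxy − ΣxΣy) / (nΣx² − (Σx)²)
Numerator   = 9×1545.4961 − 52.81×230.39 = 13909.4649 − 12166.8959 = 1742.5690
Denominator = 9×458.6089 − 52.81² = 4127.4801 − 2788.8961 = 1338.5840
b₁(new) = 1742.5690 / 1338.5840 = 1.3018

(Same formula on the original sums: (8×945.8191 − 36.51×193.60) / (8×192.9189 − 36.51²) = 498.2168 / 210.3711 = 2.3683, matching the given fit.)

Step 3: Change in slope
Δβ₁ = 1.3018 − 2.3683 = -1.0665
Relative change = -1.0665 / 2.3683 × 100% = -45.0%
→ the slope decreases when the point is added.

Because the point sits below the extension of the original line at a high-leverage x, it tilts the fit down.
In practice: examine leverage (hᵢ) and Cook's distance rather than deleting it automatically; refit with and without it and report both if conclusions differ.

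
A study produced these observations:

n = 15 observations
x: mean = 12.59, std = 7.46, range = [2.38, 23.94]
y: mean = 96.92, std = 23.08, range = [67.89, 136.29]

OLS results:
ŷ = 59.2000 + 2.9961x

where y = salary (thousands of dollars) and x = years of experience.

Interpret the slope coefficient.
An increase of one year in experience is associated with a 2.9961 thousand dollars increase in predicted salary.

β₁ = 2.9961 is the change in predicted salary (thousand dollars) per additional year of experience.

Interpretation:
- Experience up by 1 year → predicted salary increases by 2.9961 thousand dollars
- This is a linear approximation: the same per-unit change is assumed across the whole observed x range

(β₀ = 59.2000 is the fitted value at x = 0 and is not part of the slope interpretation.)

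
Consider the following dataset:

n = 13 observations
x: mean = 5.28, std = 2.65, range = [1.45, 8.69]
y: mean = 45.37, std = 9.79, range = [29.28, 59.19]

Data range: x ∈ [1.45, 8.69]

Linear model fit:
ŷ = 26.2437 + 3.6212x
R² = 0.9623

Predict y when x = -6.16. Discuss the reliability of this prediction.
ŷ = 3.9371, but this is extrapolation (below the data range [1.45, 8.69]) and may be unreliable.

Prediction calculation:
ŷ = 26.2437 + 3.6212 × (-6.16)
ŷ = 3.9371

Reliability:
- Data range: x ∈ [1.45, 8.69]
- Prediction point: x = -6.16 is 7.61 units below the observed range → this is EXTRAPOLATION, not interpolation

Why that matters here:
- The linear relationship may not hold outside the observed range
- There are no observations near this x to validate the fitted line there

Report the number if required, but flag clearly that it is an extrapolation.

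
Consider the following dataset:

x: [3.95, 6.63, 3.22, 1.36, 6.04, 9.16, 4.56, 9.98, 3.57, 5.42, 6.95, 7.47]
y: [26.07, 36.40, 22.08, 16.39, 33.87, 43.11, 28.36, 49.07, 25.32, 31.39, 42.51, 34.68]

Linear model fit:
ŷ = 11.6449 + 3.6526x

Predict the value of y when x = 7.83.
ŷ = 40.2448

Plug x = 7.83 into the fitted line:

ŷ = 11.6449 + 3.6526 × 7.83
ŷ = 11.6449 + 28.5999
ŷ = 40.2448

This is a point prediction; actual observations scatter around it by roughly the residual standard deviation.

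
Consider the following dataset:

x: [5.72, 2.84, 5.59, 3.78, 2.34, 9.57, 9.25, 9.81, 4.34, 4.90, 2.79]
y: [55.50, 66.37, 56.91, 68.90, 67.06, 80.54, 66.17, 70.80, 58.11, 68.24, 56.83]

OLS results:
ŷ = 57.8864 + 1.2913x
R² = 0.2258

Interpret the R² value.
The model explains 22.58% of the variance in y (R² = 0.2258), leaving 77.42% unexplained; the fit is weak.

The coefficient of determination R² is the fraction of the total variation in y that the fitted line accounts for.

Here R² = 0.2258:
- Explained: 22.58% of the variation in y
- Unexplained (residual): 100% − 22.58% = 77.42%
- Rule of thumb (below 0.3 weak; 0.3 to below 0.7 moderate; 0.7 and above strong) → weak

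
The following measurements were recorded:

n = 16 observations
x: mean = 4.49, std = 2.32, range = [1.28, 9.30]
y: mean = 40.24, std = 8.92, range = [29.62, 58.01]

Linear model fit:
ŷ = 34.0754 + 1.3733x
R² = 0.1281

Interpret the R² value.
About 12.81% of the variability in y is accounted for by the regression on x (R² = 0.1281) — a weak linear fit.

R² = 1 − SS_res/SS_tot compares the residual scatter to the total scatter of y about its mean.

Here R² = 0.1281:
- Explained: 12.81% of the variation in y
- Unexplained (residual): 100% − 12.81% = 87.19%
- Rule of thumb (below 0.3 weak; 0.3 to below 0.7 moderate; 0.7 and above strong) → weak

Note: R² says nothing about causation, and a high R² does not by itself mean the linear form is appropriate — check the residuals.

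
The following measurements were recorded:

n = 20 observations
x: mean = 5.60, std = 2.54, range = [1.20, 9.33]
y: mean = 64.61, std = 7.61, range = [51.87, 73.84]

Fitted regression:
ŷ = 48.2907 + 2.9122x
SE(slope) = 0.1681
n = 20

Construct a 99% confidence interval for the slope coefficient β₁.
The 99% CI for β₁ is (2.4283, 3.3961)

Confidence interval for the slope:

The 99% CI for β₁ is: β̂₁ ± t*(α/2, n-2) × SE(β̂₁)

Step 1: Find critical t-value
- Confidence level = 0.99
- Degrees of freedom = n - 2 = 20 - 2 = 18
- t*(α/2, 18) = 2.8784

Step 2: Calculate margin of error
Margin = 2.8784 × 0.1681 = 0.4839

Step 3: Construct interval
CI = 2.9122 ± 0.4839
CI = (2.4283, 3.3961)

Interpretation: We are 99% confident that the true slope β₁ lies between 2.4283 and 3.3961.
Both endpoints are positive, so the data support a genuinely positive slope at this confidence level.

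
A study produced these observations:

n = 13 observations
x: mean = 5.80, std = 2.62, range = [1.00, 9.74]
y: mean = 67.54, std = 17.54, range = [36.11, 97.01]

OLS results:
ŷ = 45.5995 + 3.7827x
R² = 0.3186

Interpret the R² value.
The model explains 31.86% of the variance in y (R² = 0.3186), leaving 68.14% unexplained; the fit is moderate.

R² (coefficient of determination) measures the proportion of variance in y explained by the regression model.

Here R² = 0.3186:
- Explained: 31.86% of the variation in y
- Unexplained (residual): 100% − 31.86% = 68.14%
- Rule of thumb (below 0.3 weak; 0.3 to below 0.7 moderate; 0.7 and above strong) → moderate

Equivalently, for simple linear regression R² = r², so |r| = √0.3186 ≈ 0.5644.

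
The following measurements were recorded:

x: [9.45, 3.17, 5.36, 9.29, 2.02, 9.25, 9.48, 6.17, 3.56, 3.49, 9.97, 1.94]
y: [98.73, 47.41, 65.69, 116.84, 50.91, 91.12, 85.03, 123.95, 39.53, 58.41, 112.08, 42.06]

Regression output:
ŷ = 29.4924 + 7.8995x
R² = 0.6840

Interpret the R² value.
R² = 0.6840 means 68.40% of the variation in y is explained by the linear relationship with x. This indicates a moderate fit.

The coefficient of determination R² is the fraction of the total variation in y that the fitted line accounts for.

Here R² = 0.6840:
- Explained: 68.40% of the variation in y
- Unexplained (residual): 100% − 68.40% = 31.60%
- Rule of thumb (below 0.3 weak; 0.3 to below 0.7 moderate; 0.7 and above strong) → moderate

Note: R² says nothing about causation, and a high R² does not by itself mean the linear form is appropriate — check the residuals.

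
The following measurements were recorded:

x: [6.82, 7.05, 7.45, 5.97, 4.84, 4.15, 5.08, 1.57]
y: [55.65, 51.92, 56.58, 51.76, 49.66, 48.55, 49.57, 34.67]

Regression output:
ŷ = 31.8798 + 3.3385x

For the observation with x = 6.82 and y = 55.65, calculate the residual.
Residual = 1.0016

The residual is the difference between the actual value and the predicted value:

Residual = y - ŷ

Step 1: Calculate predicted value
ŷ = 31.8798 + 3.3385 × 6.82
ŷ = 54.6484

Step 2: Calculate residual
Residual = 55.65 - 54.6484
Residual = 1.0016

Interpretation: the model underestimates the actual value by 1.0016 at this point (positive residual → observation lies above the fitted line).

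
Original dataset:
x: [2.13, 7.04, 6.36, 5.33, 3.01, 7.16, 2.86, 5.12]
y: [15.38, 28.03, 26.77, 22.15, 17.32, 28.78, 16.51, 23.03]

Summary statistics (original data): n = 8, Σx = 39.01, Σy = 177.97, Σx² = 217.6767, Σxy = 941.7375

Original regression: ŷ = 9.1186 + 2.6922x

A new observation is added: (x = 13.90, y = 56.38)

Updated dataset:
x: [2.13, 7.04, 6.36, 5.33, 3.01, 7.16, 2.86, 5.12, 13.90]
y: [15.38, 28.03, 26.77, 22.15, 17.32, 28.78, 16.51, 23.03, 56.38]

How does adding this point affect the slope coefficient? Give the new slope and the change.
New slope β₁ = 3.4828 versus 2.6922 before: a change of +0.7906 (+29.4%).

x = 13.90 lies well outside the original x-range [2.13, 7.16] (x̄ ≈ 4.88), so this observation has high leverage and can move the slope substantially.

Step 1: Update the sums with the new point (n goes from 8 to 9)
Σx  = 39.01 + 13.90 = 52.91
Σy  = 177.97 + 56.38 = 234.35
Σx² = 217.6767 + 13.90² = 217.6767 + 193.2100 = 410.8867
Σxy = 941.7375 + 13.90×56.38 = 941.7375 + 783.6820 = 1725.4195

Step 2: Recompute the slope with b₁ = (nΣxy − ΣxΣy) / (nΣx² − (Σx)²)
Numerator   = 9×1725.4195 − 52.91×234.35 = 15528.7755 − 12399.4585 = 3129.3170
Denominator = 9×410.8867 − 52.91² = 3697.9803 − 2799.4681 = 898.5122
b₁(new) = 3129.3170 / 898.5122 = 3.4828

(Same formula on the original sums: (8×941.7375 − 39.01×177.97) / (8×217.6767 − 39.01²) = 591.2903 / 219.6335 = 2.6922, matching the given fit.)

Step 3: Change in slope
Δβ₁ = 3.4828 − 2.6922 = +0.7906
Relative change = +0.7906 / 2.6922 × 100% = +29.4%
→ the slope increases when the point is added.

A high-leverage point only changes the slope if it is off the original line; here y = 56.38 is above the original trend, so the slope increases.
In practice: investigate whether it comes from the same population as the rest of the sample; check such a point for data-entry or measurement error.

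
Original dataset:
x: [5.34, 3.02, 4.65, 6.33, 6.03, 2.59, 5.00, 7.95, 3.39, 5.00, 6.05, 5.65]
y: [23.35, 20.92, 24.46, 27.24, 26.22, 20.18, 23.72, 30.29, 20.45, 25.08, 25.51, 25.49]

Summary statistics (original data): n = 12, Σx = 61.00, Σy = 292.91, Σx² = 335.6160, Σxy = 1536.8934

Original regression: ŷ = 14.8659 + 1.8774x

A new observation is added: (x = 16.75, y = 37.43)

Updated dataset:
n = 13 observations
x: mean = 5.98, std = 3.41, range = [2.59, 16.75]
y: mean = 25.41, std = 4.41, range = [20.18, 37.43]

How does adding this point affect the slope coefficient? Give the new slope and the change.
New slope β₁ = 1.2447 versus 1.8774 before: a change of -0.6327 (-33.7%).

x = 16.75 lies well outside the original x-range [2.59, 7.95] (x̄ ≈ 5.08), so this observation has high leverage and can move the slope substantially.

Step 1: Update the sums with the new point (n goes from 12 to 13)
Σx  = 61.00 + 16.75 = 77.75
Σy  = 292.91 + 37.43 = 330.34
Σx² = 335.6160 + 16.75² = 335.6160 + 280.5625 = 616.1785
Σxy = 1536.8934 + 16.75×37.43 = 1536.8934 + 626.9525 = 2163.8459

Step 2: Recompute the slope with b₁ = (nΣxy − ΣxΣy) / (nΣx² − (Σx)²)
Numerator   = 13×2163.8459 − 77.75×330.34 = 28129.9967 − 25683.9350 = 2446.0617
Denominator = 13×616.1785 − 77.75² = 8010.3205 − 6045.0625 = 1965.2580
b₁(new) = 2446.0617 / 1965.2580 = 1.2447

(Same formula on the original sums: (12×1536.8934 − 61.00×292.91) / (12×335.6160 − 61.00²) = 575.2108 / 306.3920 = 1.8774, matching the given fit.)

Step 3: Change in slope
Δβ₁ = 1.2447 − 1.8774 = -0.6327
Relative change = -0.6327 / 1.8774 × 100% = -33.7%
→ the slope decreases when the point is added.

A high-leverage point only changes the slope if it is off the original line; here y = 37.43 is below the original trend, so the slope decreases.
In practice: check such a point for data-entry or measurement error.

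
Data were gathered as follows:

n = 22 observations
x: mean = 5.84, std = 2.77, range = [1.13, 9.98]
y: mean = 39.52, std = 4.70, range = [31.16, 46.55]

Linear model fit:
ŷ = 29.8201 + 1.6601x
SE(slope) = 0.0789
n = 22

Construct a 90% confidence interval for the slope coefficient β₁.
The 90% CI for β₁ is (1.5240, 1.7962)

Confidence interval for the slope:

The 90% CI for β₁ is: β̂₁ ± t*(α/2, n-2) × SE(β̂₁)

Step 1: Find critical t-value
- Confidence level = 0.9
- Degrees of freedom = n - 2 = 22 - 2 = 20
- t*(α/2, 20) = 1.7247

Step 2: Calculate margin of error
Margin = 1.7247 × 0.0789 = 0.1361

Step 3: Construct interval
CI = 1.6601 ± 0.1361
CI = (1.5240, 1.7962)

Interpretation: each one-unit increase in x is associated with a change in mean y of between 1.5240 and 1.7962, with 90% confidence.
Since 0 is outside the interval, a two-sided test at α = 0.10 would reject H₀: β₁ = 0.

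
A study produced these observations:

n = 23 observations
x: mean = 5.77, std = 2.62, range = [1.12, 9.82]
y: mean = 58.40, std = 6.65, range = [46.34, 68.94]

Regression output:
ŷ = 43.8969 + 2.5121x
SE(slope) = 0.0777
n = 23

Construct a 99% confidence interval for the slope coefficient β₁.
The 99% CI for β₁ is (2.2921, 2.7321)

Confidence interval for the slope:

The 99% CI for β₁ is: β̂₁ ± t*(α/2, n-2) × SE(β̂₁)

Step 1: Find critical t-value
- Confidence level = 0.99
- Degrees of freedom = n - 2 = 23 - 2 = 21
- t*(α/2, 21) = 2.8314

Step 2: Calculate margin of error
Margin = 2.8314 × 0.0777 = 0.2200

Step 3: Construct interval
CI = 2.5121 ± 0.2200
CI = (2.2921, 2.7321)

Interpretation: each one-unit increase in x is associated with a change in mean y of between 2.2921 and 2.7321, with 99% confidence.
Since 0 is outside the interval, a two-sided test at α = 0.01 would reject H₀: β₁ = 0.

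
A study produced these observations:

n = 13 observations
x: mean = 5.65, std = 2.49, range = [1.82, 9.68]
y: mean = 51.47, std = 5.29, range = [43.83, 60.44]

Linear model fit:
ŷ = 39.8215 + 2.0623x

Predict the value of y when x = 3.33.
ŷ = 46.6890

To predict y for x = 3.33, substitute into the regression equation:

ŷ = 39.8215 + 2.0623 × 3.33
ŷ = 39.8215 + 6.8675
ŷ = 46.6890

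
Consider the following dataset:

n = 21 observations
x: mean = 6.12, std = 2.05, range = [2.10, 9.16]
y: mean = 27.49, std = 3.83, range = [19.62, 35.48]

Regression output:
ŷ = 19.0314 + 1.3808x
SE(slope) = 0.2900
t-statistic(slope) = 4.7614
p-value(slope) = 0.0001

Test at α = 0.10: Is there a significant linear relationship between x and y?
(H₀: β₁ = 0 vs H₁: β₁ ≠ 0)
Reject H₀: p-value = 0.0001 < α = 0.10. The linear relationship is significant at the 10% level.

Hypothesis test for the slope coefficient:

H₀: β₁ = 0 (no linear relationship)
H₁: β₁ ≠ 0 (linear relationship exists)

Test statistic: t = β̂₁ / SE(β̂₁) = 1.3808 / 0.2900 = 4.7614

The p-value (0.0001) is the probability, under H₀, of a t-statistic at least as extreme as |t| = 4.7614 (two-sided, df = n − 2 = 19).

Decision rule: reject H₀ if p-value < α.
p-value = 0.0001 < α = 0.10 → reject H₀.

Conclusion: the linear association between x and y is significant at the 10% level.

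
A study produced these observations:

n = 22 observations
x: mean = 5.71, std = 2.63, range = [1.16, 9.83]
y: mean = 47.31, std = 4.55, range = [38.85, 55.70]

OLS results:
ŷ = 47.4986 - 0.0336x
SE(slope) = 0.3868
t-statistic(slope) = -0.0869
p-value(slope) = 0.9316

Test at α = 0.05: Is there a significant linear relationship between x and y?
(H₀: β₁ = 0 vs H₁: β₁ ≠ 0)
p-value = 0.9316 ≥ α = 0.05, so we fail to reject H₀. The relationship is not significant.

Hypothesis test for the slope coefficient:

H₀: β₁ = 0 (no linear relationship)
H₁: β₁ ≠ 0 (linear relationship exists)

Test statistic: t = β̂₁ / SE(β̂₁) = -0.0336 / 0.3868 = -0.0869

p = 0.9316: how often a slope estimate this far from 0 (in SE units) would arise by chance if β₁ were truly 0.

Decision rule: reject H₀ if p-value < α.
p-value = 0.9316 ≥ α = 0.05 → fail to reject H₀.

There is not sufficient evidence at the 5% significance level to conclude that a linear relationship exists between x and y.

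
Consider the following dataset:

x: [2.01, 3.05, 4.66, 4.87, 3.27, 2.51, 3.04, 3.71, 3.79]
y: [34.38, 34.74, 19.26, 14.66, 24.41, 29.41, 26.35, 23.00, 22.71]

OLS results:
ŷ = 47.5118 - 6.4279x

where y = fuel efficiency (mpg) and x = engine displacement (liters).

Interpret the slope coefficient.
On average, fuel efficiency is about 6.4279 mpg lower for every extra liter of engine displacement.

The slope β₁ = -6.4279 gives the rate at which the fitted fuel efficiency changes with engine displacement.

Interpretation:
- Engine displacement up by 1 liter → predicted fuel efficiency decreases by 6.4279 mpg
- The effect is assumed constant over the observed range of x (linearity)

The intercept β₀ = 47.5118 is the predicted fuel efficiency when engine displacement = 0; since the smallest observed x is 2.01, this is an extrapolation and mainly anchors the line.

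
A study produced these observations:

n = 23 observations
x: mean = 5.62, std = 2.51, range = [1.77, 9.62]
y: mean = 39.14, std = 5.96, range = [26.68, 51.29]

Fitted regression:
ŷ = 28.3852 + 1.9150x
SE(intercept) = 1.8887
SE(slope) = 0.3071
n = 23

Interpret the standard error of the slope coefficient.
SE(slope) = 0.3071 measures the uncertainty in the estimated slope. The coefficient is estimated precisely (SE/|β̂₁| = 16.0%).

SE(β̂₁) = 0.3071 says: if we drew many samples of n = 23 from the same population and refit each time, the fitted slopes would scatter with a standard deviation of roughly 0.3071 around the true β₁.

Relative precision:
- SE / |β̂₁| = 0.3071 / 1.9150 = 16.0%
- Rule of thumb (under 20%: precise; 20% to under 50%: moderately precise; 50% or more: imprecise) → precise

Rough 95% range (±2 SE): 1.9150 ± 0.6142 → (1.3008, 2.5292).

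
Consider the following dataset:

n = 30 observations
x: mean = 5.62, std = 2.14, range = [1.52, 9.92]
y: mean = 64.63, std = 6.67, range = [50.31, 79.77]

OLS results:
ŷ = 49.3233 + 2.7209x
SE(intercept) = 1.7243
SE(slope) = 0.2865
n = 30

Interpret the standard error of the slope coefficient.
The slope 2.7209 is pinned down to within about ±0.2865 (one SE) by these data — relative uncertainty 10.5%, i.e. precise.

SE(β̂₁) = 0.2865 says: if we drew many samples of n = 30 from the same population and refit each time, the fitted slopes would scatter with a standard deviation of roughly 0.2865 around the true β₁.

Relative precision:
- SE / |β̂₁| = 0.2865 / 2.7209 = 10.5%
- Rule of thumb (under 20%: precise; 20% to under 50%: moderately precise; 50% or more: imprecise) → precise

Link to the t-test: t = β̂₁ / SE(β̂₁) = 2.7209 / 0.2865 = 9.4970, the statistic for H₀: β₁ = 0.

What drives SE(β̂₁): larger n (here n = 30) → smaller SE; more residual scatter → larger SE.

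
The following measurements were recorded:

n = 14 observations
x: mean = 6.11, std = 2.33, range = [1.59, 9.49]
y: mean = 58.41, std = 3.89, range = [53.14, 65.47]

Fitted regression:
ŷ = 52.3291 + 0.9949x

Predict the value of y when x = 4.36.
ŷ = 56.6669

x = 4.36 lies inside the observed range [1.59, 9.49], so the fitted equation applies directly:

ŷ = 52.3291 + 0.9949 × 4.36
ŷ = 52.3291 + 4.3378
ŷ = 56.6669

This is the fitted mean response at that x — an individual observation would come with a wider prediction interval.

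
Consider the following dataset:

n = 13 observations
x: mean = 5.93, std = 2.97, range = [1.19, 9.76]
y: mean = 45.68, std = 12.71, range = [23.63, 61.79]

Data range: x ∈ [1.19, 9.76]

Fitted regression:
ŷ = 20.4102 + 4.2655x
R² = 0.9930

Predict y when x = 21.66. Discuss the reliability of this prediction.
ŷ = 112.8009, but this is extrapolation (above the data range [1.19, 9.76]) and may be unreliable.

Prediction calculation:
ŷ = 20.4102 + 4.2655 × 21.66
ŷ = 112.8009

Reliability:
- Data range: x ∈ [1.19, 9.76]
- Prediction point: x = 21.66 is 11.90 units above the observed range → this is EXTRAPOLATION, not interpolation

Why that matters here:
- The linear relationship may not hold outside the observed range
- There are no observations near this x to validate the fitted line there
- The standard error of prediction grows with (x − x̄)², and x = 21.66 is far from x̄ = 5.93

Report the number if required, but flag clearly that it is an extrapolation.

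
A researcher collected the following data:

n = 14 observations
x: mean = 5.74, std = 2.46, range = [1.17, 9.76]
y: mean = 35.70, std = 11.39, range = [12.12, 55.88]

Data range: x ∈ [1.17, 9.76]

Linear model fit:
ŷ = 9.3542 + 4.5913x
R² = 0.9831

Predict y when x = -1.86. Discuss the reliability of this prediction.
ŷ = 0.8144, but this is extrapolation (below the data range [1.17, 9.76]) and may be unreliable.

Prediction calculation:
ŷ = 9.3542 + 4.5913 × (-1.86)
ŷ = 0.8144

Reliability:
- Data range: x ∈ [1.17, 9.76]
- Prediction point: x = -1.86 is 3.03 units below the observed range → this is EXTRAPOLATION, not interpolation

Why that matters here:
- There are no observations near this x to validate the fitted line there
- R² describes fit only over the sampled x values; it says nothing about behaviour beyond them

Report the number if required, but flag clearly that it is an extrapolation.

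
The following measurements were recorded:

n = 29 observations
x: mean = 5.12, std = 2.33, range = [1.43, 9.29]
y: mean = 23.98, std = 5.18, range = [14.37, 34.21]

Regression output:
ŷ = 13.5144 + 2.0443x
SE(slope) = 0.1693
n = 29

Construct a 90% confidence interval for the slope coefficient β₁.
The 90% CI for β₁ is (1.7559, 2.3327)

Confidence interval for the slope:

The 90% CI for β₁ is: β̂₁ ± t*(α/2, n-2) × SE(β̂₁)

Step 1: Find critical t-value
- Confidence level = 0.9
- Degrees of freedom = n - 2 = 29 - 2 = 27
- t*(α/2, 27) = 1.7033

Step 2: Calculate margin of error
Margin = 1.7033 × 0.1693 = 0.2884

Step 3: Construct interval
CI = 2.0443 ± 0.2884
CI = (1.7559, 2.3327)

Interpretation: intervals built this way capture the true β₁ in 90% of repeated samples; here the plausible range for the per-unit effect of x on y is 1.7559 to 2.3327.
The interval does not include 0, suggesting a significant linear relationship.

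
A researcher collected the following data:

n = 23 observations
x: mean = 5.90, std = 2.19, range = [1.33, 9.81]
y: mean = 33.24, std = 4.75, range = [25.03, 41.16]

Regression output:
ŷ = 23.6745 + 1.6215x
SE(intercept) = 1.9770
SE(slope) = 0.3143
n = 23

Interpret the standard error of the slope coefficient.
SE(β̂₁) = 0.3143 is the estimated standard deviation of the slope estimate across repeated samples; relative to β̂₁ = 1.6215 that is 19.4%, a precise estimate.

What SE measures:
- The standard error quantifies the sampling variability of the coefficient estimate
- It is the estimated standard deviation of β̂₁ across hypothetical repeated samples of the same size
- Smaller SE → more precise estimate

Relative precision:
- SE / |β̂₁| = 0.3143 / 1.6215 = 19.4%
- Rule of thumb (under 20%: precise; 20% to under 50%: moderately precise; 50% or more: imprecise) → precise

Rough 95% range (±2 SE): 1.6215 ± 0.6286 → (0.9929, 2.2501).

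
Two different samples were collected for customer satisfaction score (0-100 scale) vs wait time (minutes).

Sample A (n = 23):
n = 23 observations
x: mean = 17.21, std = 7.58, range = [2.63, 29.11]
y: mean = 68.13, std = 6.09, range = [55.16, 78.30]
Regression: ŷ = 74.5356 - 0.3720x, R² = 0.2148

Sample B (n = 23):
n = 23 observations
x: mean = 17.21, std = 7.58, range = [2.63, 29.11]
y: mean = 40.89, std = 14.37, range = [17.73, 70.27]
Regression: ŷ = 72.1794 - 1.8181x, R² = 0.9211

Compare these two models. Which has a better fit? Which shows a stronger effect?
Model B has the better fit (R² = 0.9211 vs 0.2148). Model B shows the stronger effect (|β₁| = 1.8181 vs 0.3720).

Model Comparison:

Fit — compare R²:
- Model A: R² = 0.2148 → 21.48% of variance in satisfaction score explained
- Model B: R² = 0.9211 → 92.11% of variance in satisfaction score explained
- 0.9211 > 0.2148 → Model B has the better fit

Strength of effect — compare |β₁|:
- Model A: β₁ = -0.3720 → predicted satisfaction score falls 0.3720 points per additional minute of wait time
- Model B: β₁ = -1.8181 → predicted satisfaction score falls 1.8181 points per additional minute of wait time
- |-0.3720| < |-1.8181| → Model B shows the stronger marginal effect

Notes:
- A better fit (higher R²) doesn't necessarily mean a more important relationship.
- The two samples could reflect different populations, time periods, or measurement quality.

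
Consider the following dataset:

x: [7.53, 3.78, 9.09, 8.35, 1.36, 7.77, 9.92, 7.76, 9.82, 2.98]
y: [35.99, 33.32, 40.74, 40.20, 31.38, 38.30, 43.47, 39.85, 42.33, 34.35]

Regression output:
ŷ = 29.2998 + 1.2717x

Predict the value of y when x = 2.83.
ŷ = 32.8987

Plug x = 2.83 into the fitted line:

ŷ = 29.2998 + 1.2717 × 2.83
ŷ = 29.2998 + 3.5989
ŷ = 32.8987

This is a point prediction; actual observations scatter around it by roughly the residual standard deviation.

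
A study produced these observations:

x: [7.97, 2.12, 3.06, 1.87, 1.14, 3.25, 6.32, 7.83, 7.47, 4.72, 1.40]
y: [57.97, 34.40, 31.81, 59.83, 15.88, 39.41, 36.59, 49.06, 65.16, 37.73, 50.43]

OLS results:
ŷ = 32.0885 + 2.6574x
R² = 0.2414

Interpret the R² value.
About 24.14% of the variability in y is accounted for by the regression on x (R² = 0.2414) — a weak linear fit.

R² = 1 − SS_res/SS_tot compares the residual scatter to the total scatter of y about its mean.

Here R² = 0.2414:
- Explained: 24.14% of the variation in y
- Unexplained (residual): 100% − 24.14% = 75.86%
- Rule of thumb (below 0.3 weak; 0.3 to below 0.7 moderate; 0.7 and above strong) → weak

Note: R² says nothing about causation, and a high R² does not by itself mean the linear form is appropriate — check the residuals.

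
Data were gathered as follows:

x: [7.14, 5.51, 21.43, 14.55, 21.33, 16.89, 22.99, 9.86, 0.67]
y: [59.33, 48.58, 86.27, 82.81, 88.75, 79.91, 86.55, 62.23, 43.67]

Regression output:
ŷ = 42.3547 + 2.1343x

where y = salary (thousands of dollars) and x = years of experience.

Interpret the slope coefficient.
An increase of one year in experience is associated with a 2.1343 thousand dollars increase in predicted salary.

The slope β₁ = 2.1343 gives the rate at which the fitted salary changes with experience.

Interpretation:
- Experience up by 1 year → predicted salary increases by 2.1343 thousand dollars
- The effect is assumed constant over the observed range of x (linearity)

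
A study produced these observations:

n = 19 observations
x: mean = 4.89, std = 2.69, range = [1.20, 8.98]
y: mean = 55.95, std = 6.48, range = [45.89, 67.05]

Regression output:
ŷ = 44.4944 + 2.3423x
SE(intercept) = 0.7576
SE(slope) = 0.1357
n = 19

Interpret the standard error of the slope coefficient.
SE(β̂₁) = 0.1357 is the estimated standard deviation of the slope estimate across repeated samples; relative to β̂₁ = 2.3423 that is 5.8%, a precise estimate.

SE(β̂₁) = 0.1357 says: if we drew many samples of n = 19 from the same population and refit each time, the fitted slopes would scatter with a standard deviation of roughly 0.1357 around the true β₁.

Relative precision:
- SE / |β̂₁| = 0.1357 / 2.3423 = 5.8%
- Rule of thumb (under 20%: precise; 20% to under 50%: moderately precise; 50% or more: imprecise) → precise

Rough 95% range (±2 SE): 2.3423 ± 0.2714 → (2.0709, 2.6137).

What drives SE(β̂₁): wider spread of x values → smaller SE.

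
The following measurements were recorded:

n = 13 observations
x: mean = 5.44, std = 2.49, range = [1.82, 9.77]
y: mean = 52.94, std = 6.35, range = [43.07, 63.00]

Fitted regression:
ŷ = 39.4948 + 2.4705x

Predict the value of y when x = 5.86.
ŷ = 53.9719

Plug x = 5.86 into the fitted line:

ŷ = 39.4948 + 2.4705 × 5.86
ŷ = 39.4948 + 14.4771
ŷ = 53.9719

This is the fitted mean response at that x — an individual observation would come with a wider prediction interval.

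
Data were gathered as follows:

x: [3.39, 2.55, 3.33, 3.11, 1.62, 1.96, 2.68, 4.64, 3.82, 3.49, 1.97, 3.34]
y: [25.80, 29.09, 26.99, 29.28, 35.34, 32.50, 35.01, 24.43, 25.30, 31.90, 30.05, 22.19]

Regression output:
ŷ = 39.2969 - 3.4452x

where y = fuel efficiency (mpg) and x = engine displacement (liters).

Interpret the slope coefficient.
An increase of one liter in engine displacement is associated with a 3.4452 mpg decrease in predicted fuel efficiency.

The slope coefficient β₁ = -3.4452 represents the marginal effect of engine displacement on fuel efficiency.

Interpretation:
- Engine displacement up by 1 liter → predicted fuel efficiency decreases by 3.4452 mpg
- This is a linear approximation: the same per-unit change is assumed across the whole observed x range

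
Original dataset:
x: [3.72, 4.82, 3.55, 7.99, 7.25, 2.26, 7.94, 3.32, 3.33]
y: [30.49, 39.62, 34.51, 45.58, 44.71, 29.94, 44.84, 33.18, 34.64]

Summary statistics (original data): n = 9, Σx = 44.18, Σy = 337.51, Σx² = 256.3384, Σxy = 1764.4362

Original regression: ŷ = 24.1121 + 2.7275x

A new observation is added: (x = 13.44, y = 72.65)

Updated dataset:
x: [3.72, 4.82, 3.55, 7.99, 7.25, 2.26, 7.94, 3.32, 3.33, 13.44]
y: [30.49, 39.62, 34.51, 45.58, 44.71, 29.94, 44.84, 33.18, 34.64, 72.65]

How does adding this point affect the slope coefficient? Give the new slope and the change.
New slope β₁ = 3.5965 versus 2.7275 before: a change of +0.8690 (+31.9%).

The new point has HIGH LEVERAGE: x = 13.44 is far from the original mean x̄ = 44.18/9 ≈ 4.91 (original range [2.26, 7.99]).

Step 1: Update the sums with the new point (n goes from 9 to 10)
Σx  = 44.18 + 13.44 = 57.62
Σy  = 337.51 + 72.65 = 410.16
Σx² = 256.3384 + 13.44² = 256.3384 + 180.6336 = 436.9720
Σxy = 1764.4362 + 13.44×72.65 = 1764.4362 + 976.4160 = 2740.8522

Step 2: Recompute the slope with b₁ = (nΣxy − ΣxΣy) / (nΣx² − (Σx)²)
Numerator   = 10×2740.8522 − 57.62×410.16 = 27408.5220 − 23633.4192 = 3775.1028
Denominator = 10×436.9720 − 57.62² = 4369.7200 − 3320.0644 = 1049.6556
b₁(new) = 3775.1028 / 1049.6556 = 3.5965

(Same formula on the original sums: (9×1764.4362 − 44.18×337.51) / (9×256.3384 − 44.18²) = 968.7340 / 355.1732 = 2.7275, matching the given fit.)

Step 3: Change in slope
Δβ₁ = 3.5965 − 2.7275 = +0.8690
Relative change = +0.8690 / 2.7275 × 100% = +31.9%
→ the slope increases when the point is added.

A high-leverage point only changes the slope if it is off the original line; here y = 72.65 is above the original trend, so the slope increases.
In practice: investigate whether it comes from the same population as the rest of the sample.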